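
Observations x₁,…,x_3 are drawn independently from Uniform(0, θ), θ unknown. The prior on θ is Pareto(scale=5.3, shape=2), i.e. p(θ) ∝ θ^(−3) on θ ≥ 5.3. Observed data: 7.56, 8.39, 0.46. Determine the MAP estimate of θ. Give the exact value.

θ̂_MAP = 8.39

The Uniform(0, θ) likelihood is θ^(−n) for θ ≥ max(xᵢ), zero otherwise. Here max(xᵢ) = 8.39.
Posterior ∝ θ^(−3) · θ^(−3) = θ^(−6) on θ ≥ max(5.3, 8.39) = 8.39.
This density is strictly decreasing in θ, so the posterior mode lies at the lower boundary of the support.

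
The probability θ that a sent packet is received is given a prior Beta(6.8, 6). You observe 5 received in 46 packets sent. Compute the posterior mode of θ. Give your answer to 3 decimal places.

Prior: Beta(6.8, 6).
Data: 5 successes in 46 trials. The binomial likelihood contributes θ^5(1−θ)^41, so the posterior is Beta(6.8+5, 6+41) = Beta(11.8, 47).
For Beta(a, b) with a, b > 1 the mode is (a−1)/(a+b−2) = 10.8/56.8 ≈ 0.190.

θ̂_MAP = 0.190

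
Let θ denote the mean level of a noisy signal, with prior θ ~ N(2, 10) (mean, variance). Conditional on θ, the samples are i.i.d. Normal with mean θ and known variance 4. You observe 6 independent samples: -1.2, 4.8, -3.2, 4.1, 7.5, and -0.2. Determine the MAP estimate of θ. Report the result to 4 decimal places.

n = 6; x̄ = ((-1.2) + 4.8 + (-3.2) + 4.1 + 7.5 + (-0.2))/6 = 11.8/6 = 59/30 ≈ 1.9667.
For a Normal prior and Normal likelihood with known variance, the posterior is Normal; its mode equals its mean, the precision-weighted average.
Prior precision 1/σ₀² = 1/10 = 0.1; data precision n/σ² = 6/4 = 1.5.
θ̂ = (0.1·2 + 1.5·(59/30)) / (0.1 + 1.5) = 3.15/1.6 = 1.96875 ≈ 1.9688.

θ̂_MAP = 1.9688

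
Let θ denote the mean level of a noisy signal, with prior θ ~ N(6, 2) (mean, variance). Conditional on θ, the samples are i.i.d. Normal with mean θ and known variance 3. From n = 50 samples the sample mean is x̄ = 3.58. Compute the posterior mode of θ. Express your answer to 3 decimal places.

n = 50, x̄ = 3.58.
For a Normal prior and Normal likelihood with known variance, the posterior is Normal; its mode equals its mean, the precision-weighted average.
Prior precision 1/σ₀² = 1/2 = 0.5; data precision n/σ² = 50/3.
θ̂ = (0.5·6 + (50/3)·3.58) / (0.5 + 50/3) = (188/3)/(103/6) = 376/103 ≈ 3.650.

θ̂_MAP = 3.650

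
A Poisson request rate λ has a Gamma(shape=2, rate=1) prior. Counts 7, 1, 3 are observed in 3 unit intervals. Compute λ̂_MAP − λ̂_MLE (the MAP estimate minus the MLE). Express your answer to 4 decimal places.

MAP − MLE = -0.6667

Σxᵢ = 11. Posterior is Gamma(13, 4); MAP = (13−1)/4 = 12/4 ≈ 3.00000.
MLE = x̄ = 11/3 ≈ 3.66667.
Difference = 12/4 − 11/3 = -2/3 ≈ -0.6667.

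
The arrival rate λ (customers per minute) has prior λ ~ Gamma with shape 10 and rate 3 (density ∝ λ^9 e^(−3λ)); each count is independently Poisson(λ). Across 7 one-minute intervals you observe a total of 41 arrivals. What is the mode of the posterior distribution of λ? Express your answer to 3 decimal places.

λ̂_MAP = 5.000

Σxᵢ = 41, n = 7.
Posterior ∝ λ^9e^(−3λ) · λ^41e^(−7λ) = λ^50e^(−10λ), i.e. Gamma(shape=51, rate=10).
The mode of a Gamma(a, b) with a ≥ 1 (shape–rate) is (a−1)/b = 50/10 ≈ 5.000.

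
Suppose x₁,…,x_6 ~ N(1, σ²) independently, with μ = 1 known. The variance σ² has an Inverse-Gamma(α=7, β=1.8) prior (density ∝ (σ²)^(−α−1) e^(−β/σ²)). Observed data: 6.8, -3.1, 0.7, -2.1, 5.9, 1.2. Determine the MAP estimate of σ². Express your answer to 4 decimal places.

Sum of squared deviations about the known mean: SS = (6.8−1)² + (-3.1−1)² + (0.7−1)² + (-2.1−1)² + (5.9−1)² + (1.2−1)² = 84.2.
The Normal likelihood contributes (σ²)^(−n/2) exp(−SS/(2σ²)), so the posterior is Inverse-Gamma(α + n/2, β + SS/2) = Inverse-Gamma(10, 43.9).
The mode of Inverse-Gamma(a, b) is b/(a+1) = 43.9/11 ≈ 3.9909.

σ̂²_MAP = 3.9909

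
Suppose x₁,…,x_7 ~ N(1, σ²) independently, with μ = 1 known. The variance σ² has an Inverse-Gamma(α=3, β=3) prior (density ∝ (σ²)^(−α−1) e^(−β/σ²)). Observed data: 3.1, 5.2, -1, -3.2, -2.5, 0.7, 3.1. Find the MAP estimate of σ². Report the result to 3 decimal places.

Sum of squared deviations about the known mean: SS = (3.1−1)² + (5.2−1)² + (-1−1)² + (-3.2−1)² + (-2.5−1)² + (0.7−1)² + (3.1−1)² = 60.44.
The Normal likelihood contributes (σ²)^(−n/2) exp(−SS/(2σ²)), so the posterior is Inverse-Gamma(α + n/2, β + SS/2) = Inverse-Gamma(6.5, 33.22).
The mode of Inverse-Gamma(a, b) is b/(a+1) = 33.22/7.5 ≈ 4.429.

σ̂²_MAP = 4.429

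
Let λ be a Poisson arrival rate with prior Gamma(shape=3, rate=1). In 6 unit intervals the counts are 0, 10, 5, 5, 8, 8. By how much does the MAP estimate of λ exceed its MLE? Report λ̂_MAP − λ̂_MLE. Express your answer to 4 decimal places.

Σxᵢ = 36. Posterior is Gamma(39, 7); MAP = (39−1)/7 = 38/7 ≈ 5.42857.
MLE = x̄ = 36/6 ≈ 6.00000.
Difference = 38/7 − 36/6 = -4/7 ≈ -0.5714.

MAP − MLE = -0.5714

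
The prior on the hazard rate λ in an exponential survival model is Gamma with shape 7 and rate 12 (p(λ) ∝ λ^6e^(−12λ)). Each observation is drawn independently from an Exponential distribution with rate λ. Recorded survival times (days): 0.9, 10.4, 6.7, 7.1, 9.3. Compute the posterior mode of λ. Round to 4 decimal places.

The Exponential(rate=λ) likelihood is ∝ λ^n e^(−λΣtᵢ). Here n = 5 and Σtᵢ = 0.9 + 10.4 + 6.7 + 7.1 + 9.3 = 34.4.
Posterior ∝ λ^6e^(−12λ) · λ^5e^(−34.4λ) = λ^11e^(−46.4λ), i.e. Gamma(12, 46.4).
Mode = (a−1)/b = 11/46.4 ≈ 0.2371.

λ̂_MAP = 0.2371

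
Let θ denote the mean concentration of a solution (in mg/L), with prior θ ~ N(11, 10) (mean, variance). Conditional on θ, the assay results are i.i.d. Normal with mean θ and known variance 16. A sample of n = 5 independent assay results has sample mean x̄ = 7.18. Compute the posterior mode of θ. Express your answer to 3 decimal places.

θ̂_MAP = 8.106

n = 5, x̄ = 7.18.
For a Normal prior and Normal likelihood with known variance, the posterior is Normal; its mode equals its mean, the precision-weighted average.
Prior precision 1/σ₀² = 1/10 = 0.1; data precision n/σ² = 5/16 = 0.3125.
θ̂ = (0.1·11 + 0.3125·7.18) / (0.1 + 0.3125) = 3.34375/0.4125 = 535/66 ≈ 8.106.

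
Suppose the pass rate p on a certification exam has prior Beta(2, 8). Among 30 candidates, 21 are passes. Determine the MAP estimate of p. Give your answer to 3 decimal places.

p̂_MAP = 0.579

Prior: Beta(2, 8).
Data: 21 successes in 30 trials. The binomial likelihood contributes p^21(1−p)^9, so the posterior is Beta(2+21, 8+9) = Beta(23, 17).
For Beta(a, b) with a, b > 1 the mode is (a−1)/(a+b−2) = 22/38 ≈ 0.579.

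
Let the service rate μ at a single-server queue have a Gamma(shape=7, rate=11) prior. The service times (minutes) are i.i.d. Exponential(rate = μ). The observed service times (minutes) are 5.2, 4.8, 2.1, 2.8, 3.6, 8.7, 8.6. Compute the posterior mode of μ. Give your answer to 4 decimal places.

μ̂_MAP = 0.2778

The Exponential(rate=μ) likelihood is ∝ μ^n e^(−μΣtᵢ). Here n = 7 and Σtᵢ = 5.2 + 4.8 + 2.1 + 2.8 + 3.6 + 8.7 + 8.6 = 35.8.
Posterior ∝ μ^6e^(−11μ) · μ^7e^(−35.8μ) = μ^13e^(−46.8μ), i.e. Gamma(14, 46.8).
Mode = (a−1)/b = 13/46.8 ≈ 0.2778.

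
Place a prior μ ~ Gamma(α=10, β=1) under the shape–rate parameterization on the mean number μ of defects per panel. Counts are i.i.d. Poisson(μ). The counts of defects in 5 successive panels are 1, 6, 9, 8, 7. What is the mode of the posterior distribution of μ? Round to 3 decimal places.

μ̂_MAP = 6.667

Σxᵢ = 1+6+9+8+7 = 31, with n = 5.
Posterior ∝ μ^9e^(−1μ) · μ^31e^(−5μ) = μ^40e^(−6μ), i.e. Gamma(shape=41, rate=6).
The mode of a Gamma(a, b) with a ≥ 1 (shape–rate) is (a−1)/b = 40/6 ≈ 6.667.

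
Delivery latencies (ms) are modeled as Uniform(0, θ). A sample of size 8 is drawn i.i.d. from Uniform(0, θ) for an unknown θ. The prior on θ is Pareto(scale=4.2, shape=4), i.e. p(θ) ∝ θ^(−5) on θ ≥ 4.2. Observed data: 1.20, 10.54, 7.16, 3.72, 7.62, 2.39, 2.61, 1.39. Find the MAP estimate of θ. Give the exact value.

The Uniform(0, θ) likelihood is θ^(−n) for θ ≥ max(xᵢ), zero otherwise. Here max(xᵢ) = 10.54.
Posterior ∝ θ^(−5) · θ^(−8) = θ^(−13) on θ ≥ max(4.2, 10.54) = 10.54.
This density is strictly decreasing in θ, so the posterior mode lies at the lower boundary of the support.

θ̂_MAP = 10.54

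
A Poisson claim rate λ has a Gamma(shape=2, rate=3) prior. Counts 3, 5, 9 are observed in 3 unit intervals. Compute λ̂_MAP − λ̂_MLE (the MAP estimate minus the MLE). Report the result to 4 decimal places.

MAP − MLE = -2.6667

Σxᵢ = 17. Posterior is Gamma(19, 6); MAP = (19−1)/6 = 18/6 ≈ 3.00000.
MLE = x̄ = 17/3 ≈ 5.66667.
Difference = 18/6 − 17/3 = -8/3 ≈ -2.6667.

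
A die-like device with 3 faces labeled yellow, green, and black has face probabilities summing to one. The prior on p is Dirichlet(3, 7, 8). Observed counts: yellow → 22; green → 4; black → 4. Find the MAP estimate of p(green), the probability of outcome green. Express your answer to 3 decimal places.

MAP estimate of p(green) = 0.222

The posterior is Dirichlet(αᵢ + nᵢ) = Dirichlet(25, 11, 12).
For a Dirichlet(a₁,…,a_K) with all aᵢ > 1, the mode has j-th component (aⱼ − 1)/(Σaᵢ − K).
Here Σaᵢ = 48 and K = 3, so p(green) = (11 − 1)/(48 − 3) = 10/45 ≈ 0.222.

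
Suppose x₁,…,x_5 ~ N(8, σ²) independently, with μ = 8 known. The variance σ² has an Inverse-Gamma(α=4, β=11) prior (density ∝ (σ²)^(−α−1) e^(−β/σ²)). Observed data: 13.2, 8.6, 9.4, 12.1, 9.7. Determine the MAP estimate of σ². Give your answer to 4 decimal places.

σ̂²_MAP = 4.7373

Sum of squared deviations about the known mean: SS = (13.2−8)² + (8.6−8)² + (9.4−8)² + (12.1−8)² + (9.7−8)² = 49.06.
The Normal likelihood contributes (σ²)^(−n/2) exp(−SS/(2σ²)), so the posterior is Inverse-Gamma(α + n/2, β + SS/2) = Inverse-Gamma(6.5, 35.53).
The mode of Inverse-Gamma(a, b) is b/(a+1) = 35.53/7.5 ≈ 4.7373.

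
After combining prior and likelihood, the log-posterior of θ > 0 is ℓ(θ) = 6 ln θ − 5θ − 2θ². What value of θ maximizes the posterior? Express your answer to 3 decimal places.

ℓ'(θ) = 6/θ − 5 − 4θ. Setting this to zero and multiplying by θ: 4θ² + 5θ − 6 = 0.
θ = (−5 + √(5² + 4·4·6)) / (2·4) = (−5 + √121) / 8 = (−5 + 11)/8 = 3/4.
ℓ''(θ) = −6/θ² − 4 < 0, confirming a maximum.

θ̂_MAP = 0.750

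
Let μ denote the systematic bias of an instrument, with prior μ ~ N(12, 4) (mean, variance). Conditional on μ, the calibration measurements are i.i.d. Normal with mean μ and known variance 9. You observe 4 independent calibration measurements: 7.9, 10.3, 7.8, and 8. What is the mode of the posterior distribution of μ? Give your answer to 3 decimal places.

n = 4; x̄ = (7.9 + 10.3 + 7.8 + 8)/4 = 34/4 = 8.5.
For a Normal prior and Normal likelihood with known variance, the posterior is Normal; its mode equals its mean, the precision-weighted average.
Prior precision 1/σ₀² = 1/4 = 0.25; data precision n/σ² = 4/9.
μ̂ = (0.25·12 + (4/9)·8.5) / (0.25 + 4/9) = (61/9)/(25/36) = 9.760.

μ̂_MAP = 9.760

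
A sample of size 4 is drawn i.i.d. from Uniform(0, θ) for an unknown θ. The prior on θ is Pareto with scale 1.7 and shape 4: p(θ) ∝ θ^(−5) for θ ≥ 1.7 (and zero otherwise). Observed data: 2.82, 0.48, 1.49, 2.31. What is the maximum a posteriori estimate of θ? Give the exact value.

The Uniform(0, θ) likelihood is θ^(−n) for θ ≥ max(xᵢ), zero otherwise. Here max(xᵢ) = 2.82.
Posterior ∝ θ^(−5) · θ^(−4) = θ^(−9) on θ ≥ max(1.7, 2.82) = 2.82.
This density is strictly decreasing in θ, so the posterior mode lies at the lower boundary of the support.

θ̂_MAP = 2.82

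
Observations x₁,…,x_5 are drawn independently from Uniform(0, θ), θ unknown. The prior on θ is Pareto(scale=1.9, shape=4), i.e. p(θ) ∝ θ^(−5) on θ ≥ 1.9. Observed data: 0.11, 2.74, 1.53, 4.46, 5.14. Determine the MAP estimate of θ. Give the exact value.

The Uniform(0, θ) likelihood is θ^(−n) for θ ≥ max(xᵢ), zero otherwise. Here max(xᵢ) = 5.14.
Posterior ∝ θ^(−5) · θ^(−5) = θ^(−10) on θ ≥ max(1.9, 5.14) = 5.14.
This density is strictly decreasing in θ, so the posterior mode lies at the lower boundary of the support.

θ̂_MAP = 5.14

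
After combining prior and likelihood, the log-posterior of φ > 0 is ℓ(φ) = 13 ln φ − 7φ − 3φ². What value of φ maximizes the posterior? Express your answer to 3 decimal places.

ℓ'(φ) = 13/φ − 7 − 6φ. Setting this to zero and multiplying by φ: 6φ² + 7φ − 13 = 0.
φ = (−7 + √(7² + 4·6·13)) / (2·6) = (−7 + √361) / 12 = (−7 + 19)/12 = 1.
ℓ''(φ) = −13/φ² − 6 < 0, confirming a maximum.

φ̂_MAP = 1.000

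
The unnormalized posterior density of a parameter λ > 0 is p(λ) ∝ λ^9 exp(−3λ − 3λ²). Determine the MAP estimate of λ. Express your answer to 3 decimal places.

ℓ'(λ) = 9/λ − 3 − 6λ. Setting this to zero and multiplying by λ: 6λ² + 3λ − 9 = 0.
λ = (−3 + √(3² + 4·6·9)) / (2·6) = (−3 + √225) / 12 = (−3 + 15)/12 = 1.
ℓ''(λ) = −9/λ² − 6 < 0, confirming a maximum.

λ̂_MAP = 1.000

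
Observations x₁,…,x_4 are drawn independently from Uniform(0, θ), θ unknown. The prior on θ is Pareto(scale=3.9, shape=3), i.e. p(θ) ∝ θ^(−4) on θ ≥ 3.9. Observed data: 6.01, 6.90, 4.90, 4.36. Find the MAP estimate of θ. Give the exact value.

θ̂_MAP = 6.90

The Uniform(0, θ) likelihood is θ^(−n) for θ ≥ max(xᵢ), zero otherwise. Here max(xᵢ) = 6.90.
Posterior ∝ θ^(−4) · θ^(−4) = θ^(−8) on θ ≥ max(3.9, 6.90) = 6.90.
This density is strictly decreasing in θ, so the posterior mode lies at the lower boundary of the support.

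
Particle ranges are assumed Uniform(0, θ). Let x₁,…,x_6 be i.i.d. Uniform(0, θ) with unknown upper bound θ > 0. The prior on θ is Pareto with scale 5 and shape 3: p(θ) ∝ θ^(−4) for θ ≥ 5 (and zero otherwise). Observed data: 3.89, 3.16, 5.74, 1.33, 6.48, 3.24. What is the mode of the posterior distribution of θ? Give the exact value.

θ̂_MAP = 6.48

The Uniform(0, θ) likelihood is θ^(−n) for θ ≥ max(xᵢ), zero otherwise. Here max(xᵢ) = 6.48.
Posterior ∝ θ^(−4) · θ^(−6) = θ^(−10) on θ ≥ max(5, 6.48) = 6.48.
This density is strictly decreasing in θ, so the posterior mode lies at the lower boundary of the support.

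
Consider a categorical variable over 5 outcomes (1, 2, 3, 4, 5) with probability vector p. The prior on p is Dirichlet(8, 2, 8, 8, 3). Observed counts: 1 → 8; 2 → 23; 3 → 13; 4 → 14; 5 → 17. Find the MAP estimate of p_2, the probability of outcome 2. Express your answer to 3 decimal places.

The posterior is Dirichlet(αᵢ + nᵢ) = Dirichlet(16, 25, 21, 22, 20).
For a Dirichlet(a₁,…,a_K) with all aᵢ > 1, the mode has j-th component (aⱼ − 1)/(Σaᵢ − K).
Here Σaᵢ = 104 and K = 5, so p_2 = (25 − 1)/(104 − 5) = 24/99 ≈ 0.242.

MAP estimate: 0.242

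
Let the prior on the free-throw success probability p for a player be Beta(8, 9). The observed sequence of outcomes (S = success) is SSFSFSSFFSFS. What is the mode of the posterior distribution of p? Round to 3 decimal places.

p̂_MAP = 0.519

Prior: Beta(8, 9).
Data: 7 successes in 12 trials (from the sequence). The binomial likelihood contributes p^7(1−p)^5, so the posterior is Beta(8+7, 9+5) = Beta(15, 14).
For Beta(a, b) with a, b > 1 the mode is (a−1)/(a+b−2) = 14/27 ≈ 0.519.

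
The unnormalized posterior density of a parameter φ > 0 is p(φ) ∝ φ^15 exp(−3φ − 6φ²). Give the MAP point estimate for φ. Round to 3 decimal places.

ℓ'(φ) = 15/φ − 3 − 12φ. Setting this to zero and multiplying by φ: 12φ² + 3φ − 15 = 0.
φ = (−3 + √(3² + 4·12·15)) / (2·12) = (−3 + √729) / 24 = (−3 + 27)/24 = 1.
ℓ''(φ) = −15/φ² − 12 < 0, confirming a maximum.

φ̂_MAP = 1.000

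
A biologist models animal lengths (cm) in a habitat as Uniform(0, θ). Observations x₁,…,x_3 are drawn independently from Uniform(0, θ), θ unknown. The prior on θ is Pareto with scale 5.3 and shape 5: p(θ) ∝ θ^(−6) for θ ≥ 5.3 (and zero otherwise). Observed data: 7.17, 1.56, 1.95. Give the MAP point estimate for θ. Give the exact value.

The Uniform(0, θ) likelihood is θ^(−n) for θ ≥ max(xᵢ), zero otherwise. Here max(xᵢ) = 7.17.
Posterior ∝ θ^(−6) · θ^(−3) = θ^(−9) on θ ≥ max(5.3, 7.17) = 7.17.
This density is strictly decreasing in θ, so the posterior mode lies at the lower boundary of the support.

θ̂_MAP = 7.17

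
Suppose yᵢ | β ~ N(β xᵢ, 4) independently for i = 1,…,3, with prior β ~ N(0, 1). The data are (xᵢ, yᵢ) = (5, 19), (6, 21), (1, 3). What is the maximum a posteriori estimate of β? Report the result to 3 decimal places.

β̂_MAP = 3.394

log p(β | y) = −Σ(yᵢ − βxᵢ)²/(2·4) − β²/(2·1) + const.
Setting the derivative to zero: Σxᵢ(yᵢ − βxᵢ)/4 − β/1 = 0, so β = Σxᵢyᵢ / (Σxᵢ² + σ²/τ²).
Σxᵢyᵢ = 5·19 + 6·21 + 1·3 = 224; Σxᵢ² = 62; σ²/τ² = 4.
β̂_MAP = 224 / (62 + 4) = 224/66 ≈ 3.394.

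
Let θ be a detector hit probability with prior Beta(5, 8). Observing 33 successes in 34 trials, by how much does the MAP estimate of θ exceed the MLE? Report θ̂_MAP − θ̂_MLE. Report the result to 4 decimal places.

MAP − MLE = -0.1484

Posterior is Beta(38, 9); MAP = (38−1)/(47−2) = 37/45 ≈ 0.82222.
MLE ignores the prior: θ̂_MLE = k/n = 33/34 ≈ 0.97059.
Difference = 37/45 − 33/34 = -227/1530 ≈ -0.1484.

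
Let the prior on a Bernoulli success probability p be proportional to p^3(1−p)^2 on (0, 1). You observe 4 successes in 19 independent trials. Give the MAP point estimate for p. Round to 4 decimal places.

The prior density ∝ p^3(1−p)^2 is the kernel of Beta(4, 3).
Data: 4 successes in 19 trials. The binomial likelihood contributes p^4(1−p)^15, so the posterior is Beta(4+4, 3+15) = Beta(8, 18).
For Beta(a, b) with a, b > 1 the mode is (a−1)/(a+b−2) = 7/24 ≈ 0.2917.

p̂_MAP = 0.2917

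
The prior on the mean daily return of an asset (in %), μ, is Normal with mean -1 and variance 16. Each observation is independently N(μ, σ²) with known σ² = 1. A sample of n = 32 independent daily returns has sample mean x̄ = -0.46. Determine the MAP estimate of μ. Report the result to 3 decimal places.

n = 32, x̄ = -0.46.
For a Normal prior and Normal likelihood with known variance, the posterior is Normal; its mode equals its mean, the precision-weighted average.
Prior precision 1/σ₀² = 1/16 = 0.0625; data precision n/σ² = 32/1 = 32.
μ̂ = (0.0625·(-1) + 32·(-0.46)) / (0.0625 + 32) = (-14.7825)/32.0625 = -219/475 ≈ -0.461.

μ̂_MAP = -0.461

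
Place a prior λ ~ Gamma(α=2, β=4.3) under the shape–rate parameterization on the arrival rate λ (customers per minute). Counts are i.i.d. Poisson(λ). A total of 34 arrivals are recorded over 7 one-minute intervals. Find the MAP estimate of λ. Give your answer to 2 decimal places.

λ̂_MAP = 3.10

Σxᵢ = 34, n = 7.
Posterior ∝ λe^(−4.3λ) · λ^34e^(−7λ) = λ^35e^(−11.3λ), i.e. Gamma(shape=36, rate=11.3).
The mode of a Gamma(a, b) with a ≥ 1 (shape–rate) is (a−1)/b = 35/11.3 ≈ 3.10.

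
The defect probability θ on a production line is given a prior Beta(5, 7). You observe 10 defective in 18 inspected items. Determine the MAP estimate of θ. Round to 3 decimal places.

θ̂_MAP = 0.500

Prior: Beta(5, 7).
Data: 10 successes in 18 trials. The binomial likelihood contributes θ^10(1−θ)^8, so the posterior is Beta(5+10, 7+8) = Beta(15, 15).
For Beta(a, b) with a, b > 1 the mode is (a−1)/(a+b−2) = 14/28 ≈ 0.500.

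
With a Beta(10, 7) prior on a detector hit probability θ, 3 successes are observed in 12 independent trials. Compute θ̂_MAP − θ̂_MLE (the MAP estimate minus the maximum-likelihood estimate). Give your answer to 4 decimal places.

MAP − MLE = 0.1944

Posterior is Beta(13, 16); MAP = (13−1)/(29−2) = 12/27 ≈ 0.44444.
MLE ignores the prior: θ̂_MLE = k/n = 3/12 ≈ 0.25000.
Difference = 12/27 − 3/12 = 7/36 ≈ 0.1944.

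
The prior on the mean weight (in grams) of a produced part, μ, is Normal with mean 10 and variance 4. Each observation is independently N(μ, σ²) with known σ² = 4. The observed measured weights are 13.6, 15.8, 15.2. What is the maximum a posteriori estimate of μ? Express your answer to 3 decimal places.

n = 3; x̄ = (13.6 + 15.8 + 15.2)/3 = 44.6/3 = 223/15 ≈ 14.8667.
For a Normal prior and Normal likelihood with known variance, the posterior is Normal; its mode equals its mean, the precision-weighted average.
Prior precision 1/σ₀² = 1/4 = 0.25; data precision n/σ² = 3/4 = 0.75.
μ̂ = (0.25·10 + 0.75·(223/15)) / (0.25 + 0.75) = 13.65/1 = 13.650.

μ̂_MAP = 13.650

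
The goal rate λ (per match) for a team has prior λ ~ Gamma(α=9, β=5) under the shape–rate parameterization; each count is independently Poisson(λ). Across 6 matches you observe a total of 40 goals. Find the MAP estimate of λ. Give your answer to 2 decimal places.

Σxᵢ = 40, n = 6.
Posterior ∝ λ^8e^(−5λ) · λ^40e^(−6λ) = λ^48e^(−11λ), i.e. Gamma(shape=49, rate=11).
The mode of a Gamma(a, b) with a ≥ 1 (shape–rate) is (a−1)/b = 48/11 ≈ 4.36.

λ̂_MAP = 4.36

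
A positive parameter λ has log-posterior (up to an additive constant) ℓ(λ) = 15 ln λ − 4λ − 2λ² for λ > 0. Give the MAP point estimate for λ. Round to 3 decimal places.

ℓ'(λ) = 15/λ − 4 − 4λ. Setting this to zero and multiplying by λ: 4λ² + 4λ − 15 = 0.
λ = (−4 + √(4² + 4·4·15)) / (2·4) = (−4 + √256) / 8 = (−4 + 16)/8 = 3/2.
ℓ''(λ) = −15/λ² − 4 < 0, confirming a maximum.

λ̂_MAP = 1.500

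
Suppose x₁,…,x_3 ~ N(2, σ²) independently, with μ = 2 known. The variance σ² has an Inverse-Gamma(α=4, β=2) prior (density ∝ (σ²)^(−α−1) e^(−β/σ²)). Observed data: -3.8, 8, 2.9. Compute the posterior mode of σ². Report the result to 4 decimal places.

Sum of squared deviations about the known mean: SS = (-3.8−2)² + (8−2)² + (2.9−2)² = 70.45.
The Normal likelihood contributes (σ²)^(−n/2) exp(−SS/(2σ²)), so the posterior is Inverse-Gamma(α + n/2, β + SS/2) = Inverse-Gamma(5.5, 37.225).
The mode of Inverse-Gamma(a, b) is b/(a+1) = 37.225/6.5 ≈ 5.7269.

σ̂²_MAP = 5.7269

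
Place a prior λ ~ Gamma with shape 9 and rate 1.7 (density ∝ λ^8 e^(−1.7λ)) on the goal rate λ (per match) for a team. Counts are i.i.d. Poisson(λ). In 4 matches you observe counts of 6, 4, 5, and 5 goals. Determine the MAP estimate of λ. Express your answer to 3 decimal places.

λ̂_MAP = 4.912

Σxᵢ = 6+4+5+5 = 20, with n = 4.
Posterior ∝ λ^8e^(−1.7λ) · λ^20e^(−4λ) = λ^28e^(−5.7λ), i.e. Gamma(shape=29, rate=5.7).
The mode of a Gamma(a, b) with a ≥ 1 (shape–rate) is (a−1)/b = 28/5.7 ≈ 4.912.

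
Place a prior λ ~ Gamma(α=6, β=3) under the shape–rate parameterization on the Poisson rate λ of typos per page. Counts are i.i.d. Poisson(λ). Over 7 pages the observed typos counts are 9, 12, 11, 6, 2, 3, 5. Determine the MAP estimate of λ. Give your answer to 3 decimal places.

λ̂_MAP = 5.300

Σxᵢ = 9+12+11+6+2+3+5 = 48, with n = 7.
Posterior ∝ λ^5e^(−3λ) · λ^48e^(−7λ) = λ^53e^(−10λ), i.e. Gamma(shape=54, rate=10).
The mode of a Gamma(a, b) with a ≥ 1 (shape–rate) is (a−1)/b = 53/10 ≈ 5.300.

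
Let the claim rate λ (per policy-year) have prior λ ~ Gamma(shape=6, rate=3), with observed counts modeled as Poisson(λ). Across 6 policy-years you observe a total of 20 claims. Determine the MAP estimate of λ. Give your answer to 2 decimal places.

Σxᵢ = 20, n = 6.
Posterior ∝ λ^5e^(−3λ) · λ^20e^(−6λ) = λ^25e^(−9λ), i.e. Gamma(shape=26, rate=9).
The mode of a Gamma(a, b) with a ≥ 1 (shape–rate) is (a−1)/b = 25/9 ≈ 2.78.

λ̂_MAP = 2.78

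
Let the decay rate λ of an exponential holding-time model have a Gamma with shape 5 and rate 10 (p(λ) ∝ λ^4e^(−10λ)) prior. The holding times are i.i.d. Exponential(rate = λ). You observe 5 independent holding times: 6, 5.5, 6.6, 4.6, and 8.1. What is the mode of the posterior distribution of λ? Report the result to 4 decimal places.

λ̂_MAP = 0.2206

The Exponential(rate=λ) likelihood is ∝ λ^n e^(−λΣtᵢ). Here n = 5 and Σtᵢ = 6 + 5.5 + 6.6 + 4.6 + 8.1 = 30.8.
Posterior ∝ λ^4e^(−10λ) · λ^5e^(−30.8λ) = λ^9e^(−40.8λ), i.e. Gamma(10, 40.8).
Mode = (a−1)/b = 9/40.8 ≈ 0.2206.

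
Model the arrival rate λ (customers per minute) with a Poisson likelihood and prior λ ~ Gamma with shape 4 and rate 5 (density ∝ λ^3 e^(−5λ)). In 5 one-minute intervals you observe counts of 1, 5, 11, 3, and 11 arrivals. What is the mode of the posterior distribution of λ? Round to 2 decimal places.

Σxᵢ = 1+5+11+3+11 = 31, with n = 5.
Posterior ∝ λ^3e^(−5λ) · λ^31e^(−5λ) = λ^34e^(−10λ), i.e. Gamma(shape=35, rate=10).
The mode of a Gamma(a, b) with a ≥ 1 (shape–rate) is (a−1)/b = 34/10 ≈ 3.40.

λ̂_MAP = 3.40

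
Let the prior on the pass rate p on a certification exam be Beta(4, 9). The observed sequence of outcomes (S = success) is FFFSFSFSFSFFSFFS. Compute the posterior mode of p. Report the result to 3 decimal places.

p̂_MAP = 0.333

Prior: Beta(4, 9).
Data: 6 successes in 16 trials (from the sequence). The binomial likelihood contributes p^6(1−p)^10, so the posterior is Beta(4+6, 9+10) = Beta(10, 19).
For Beta(a, b) with a, b > 1 the mode is (a−1)/(a+b−2) = 9/27 ≈ 0.333.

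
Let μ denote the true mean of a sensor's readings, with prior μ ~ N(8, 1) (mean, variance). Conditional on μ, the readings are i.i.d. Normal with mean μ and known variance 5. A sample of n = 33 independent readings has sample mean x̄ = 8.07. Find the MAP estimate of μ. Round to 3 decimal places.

n = 33, x̄ = 8.07.
For a Normal prior and Normal likelihood with known variance, the posterior is Normal; its mode equals its mean, the precision-weighted average.
Prior precision 1/σ₀² = 1/1 = 1; data precision n/σ² = 33/5 = 6.6.
μ̂ = (1·8 + 6.6·8.07) / (1 + 6.6) = 61.262/7.6 = 30631/3800 ≈ 8.061.

μ̂_MAP = 8.061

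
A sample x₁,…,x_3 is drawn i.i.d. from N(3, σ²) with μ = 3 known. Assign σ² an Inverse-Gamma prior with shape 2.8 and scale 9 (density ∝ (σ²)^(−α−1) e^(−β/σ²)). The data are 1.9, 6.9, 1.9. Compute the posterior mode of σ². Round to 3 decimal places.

σ̂²_MAP = 3.361

Sum of squared deviations about the known mean: SS = (1.9−3)² + (6.9−3)² + (1.9−3)² = 17.63.
The Normal likelihood contributes (σ²)^(−n/2) exp(−SS/(2σ²)), so the posterior is Inverse-Gamma(α + n/2, β + SS/2) = Inverse-Gamma(4.3, 17.815).
The mode of Inverse-Gamma(a, b) is b/(a+1) = 17.815/5.3 ≈ 3.361.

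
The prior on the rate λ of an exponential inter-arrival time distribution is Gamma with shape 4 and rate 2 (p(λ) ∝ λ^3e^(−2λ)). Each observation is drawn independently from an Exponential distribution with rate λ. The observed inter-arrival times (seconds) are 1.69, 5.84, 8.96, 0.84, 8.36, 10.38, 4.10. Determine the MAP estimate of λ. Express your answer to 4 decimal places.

λ̂_MAP = 0.2371

The Exponential(rate=λ) likelihood is ∝ λ^n e^(−λΣtᵢ). Here n = 7 and Σtᵢ = 1.69 + 5.84 + 8.96 + 0.84 + 8.36 + 10.38 + 4.10 = 40.17.
Posterior ∝ λ^3e^(−2λ) · λ^7e^(−40.17λ) = λ^10e^(−42.17λ), i.e. Gamma(11, 42.17).
Mode = (a−1)/b = 10/42.17 ≈ 0.2371.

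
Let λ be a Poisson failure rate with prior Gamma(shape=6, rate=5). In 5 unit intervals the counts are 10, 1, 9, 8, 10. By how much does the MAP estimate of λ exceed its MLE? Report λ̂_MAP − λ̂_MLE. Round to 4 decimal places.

MAP − MLE = -3.3000

Σxᵢ = 38. Posterior is Gamma(44, 10); MAP = (44−1)/10 = 43/10 ≈ 4.30000.
MLE = x̄ = 38/5 ≈ 7.60000.
Difference = 43/10 − 38/5 = -33/10 ≈ -3.3000.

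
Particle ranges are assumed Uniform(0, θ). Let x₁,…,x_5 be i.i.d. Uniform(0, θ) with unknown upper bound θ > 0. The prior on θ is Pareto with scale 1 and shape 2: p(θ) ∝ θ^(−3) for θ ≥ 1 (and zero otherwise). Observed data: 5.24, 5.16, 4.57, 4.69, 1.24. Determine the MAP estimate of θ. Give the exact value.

θ̂_MAP = 5.24

The Uniform(0, θ) likelihood is θ^(−n) for θ ≥ max(xᵢ), zero otherwise. Here max(xᵢ) = 5.24.
Posterior ∝ θ^(−3) · θ^(−5) = θ^(−8) on θ ≥ max(1, 5.24) = 5.24.
This density is strictly decreasing in θ, so the posterior mode lies at the lower boundary of the support.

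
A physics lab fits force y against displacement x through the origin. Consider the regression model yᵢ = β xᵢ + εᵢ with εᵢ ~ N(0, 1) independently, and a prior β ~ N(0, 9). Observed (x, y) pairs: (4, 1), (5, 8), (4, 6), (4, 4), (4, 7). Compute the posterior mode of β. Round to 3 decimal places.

β̂_MAP = 1.257

log p(β | y) = −Σ(yᵢ − βxᵢ)²/(2·1) − β²/(2·9) + const.
Setting the derivative to zero: Σxᵢ(yᵢ − βxᵢ)/1 − β/9 = 0, so β = Σxᵢyᵢ / (Σxᵢ² + σ²/τ²).
Σxᵢyᵢ = 4·1 + 5·8 + 4·6 + 4·4 + 4·7 = 112; Σxᵢ² = 89; σ²/τ² = 1/9.
β̂_MAP = 112 / (89 + 1/9) = 112/(802/9) = 504/401 ≈ 1.257.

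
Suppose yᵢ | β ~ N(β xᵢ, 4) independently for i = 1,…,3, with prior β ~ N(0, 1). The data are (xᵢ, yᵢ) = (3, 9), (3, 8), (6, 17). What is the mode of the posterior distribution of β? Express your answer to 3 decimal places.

log p(β | y) = −Σ(yᵢ − βxᵢ)²/(2·4) − β²/(2·1) + const.
Setting the derivative to zero: Σxᵢ(yᵢ − βxᵢ)/4 − β/1 = 0, so β = Σxᵢyᵢ / (Σxᵢ² + σ²/τ²).
Σxᵢyᵢ = 3·9 + 3·8 + 6·17 = 153; Σxᵢ² = 54; σ²/τ² = 4.
β̂_MAP = 153 / (54 + 4) = 153/58 ≈ 2.638.

β̂_MAP = 2.638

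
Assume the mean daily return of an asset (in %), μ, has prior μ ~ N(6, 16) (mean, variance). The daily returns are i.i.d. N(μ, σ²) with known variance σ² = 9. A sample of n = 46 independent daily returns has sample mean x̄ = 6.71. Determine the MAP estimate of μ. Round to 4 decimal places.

μ̂_MAP = 6.7014

n = 46, x̄ = 6.71.
For a Normal prior and Normal likelihood with known variance, the posterior is Normal; its mode equals its mean, the precision-weighted average.
Prior precision 1/σ₀² = 1/16 = 0.0625; data precision n/σ² = 46/9.
μ̂ = (0.0625·6 + (46/9)·6.71) / (0.0625 + 46/9) = (62407/1800)/(745/144) = 124814/18625 ≈ 6.7014.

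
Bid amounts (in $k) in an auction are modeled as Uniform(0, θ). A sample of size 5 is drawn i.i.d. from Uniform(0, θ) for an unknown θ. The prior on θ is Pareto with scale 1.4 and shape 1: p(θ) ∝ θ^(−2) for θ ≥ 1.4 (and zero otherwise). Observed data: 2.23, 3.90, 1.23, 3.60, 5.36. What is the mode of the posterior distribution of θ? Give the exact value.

The Uniform(0, θ) likelihood is θ^(−n) for θ ≥ max(xᵢ), zero otherwise. Here max(xᵢ) = 5.36.
Posterior ∝ θ^(−2) · θ^(−5) = θ^(−7) on θ ≥ max(1.4, 5.36) = 5.36.
This density is strictly decreasing in θ, so the posterior mode lies at the lower boundary of the support.

θ̂_MAP = 5.36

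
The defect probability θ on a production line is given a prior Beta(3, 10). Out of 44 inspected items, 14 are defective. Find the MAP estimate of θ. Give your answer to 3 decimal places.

θ̂_MAP = 0.291

Prior: Beta(3, 10).
Data: 14 successes in 44 trials. The binomial likelihood contributes θ^14(1−θ)^30, so the posterior is Beta(3+14, 10+30) = Beta(17, 40).
For Beta(a, b) with a, b > 1 the mode is (a−1)/(a+b−2) = 16/55 ≈ 0.291.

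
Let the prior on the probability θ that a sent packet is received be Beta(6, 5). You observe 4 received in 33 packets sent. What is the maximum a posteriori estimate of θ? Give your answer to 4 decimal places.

θ̂_MAP = 0.2143

Prior: Beta(6, 5).
Data: 4 successes in 33 trials. The binomial likelihood contributes θ^4(1−θ)^29, so the posterior is Beta(6+4, 5+29) = Beta(10, 34).
For Beta(a, b) with a, b > 1 the mode is (a−1)/(a+b−2) = 9/42 ≈ 0.2143.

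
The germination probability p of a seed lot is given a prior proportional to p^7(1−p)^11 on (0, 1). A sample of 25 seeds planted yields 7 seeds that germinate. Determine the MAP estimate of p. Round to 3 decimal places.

The prior density ∝ p^7(1−p)^11 is the kernel of Beta(8, 12).
Data: 7 successes in 25 trials. The binomial likelihood contributes p^7(1−p)^18, so the posterior is Beta(8+7, 12+18) = Beta(15, 30).
For Beta(a, b) with a, b > 1 the mode is (a−1)/(a+b−2) = 14/43 ≈ 0.326.

p̂_MAP = 0.326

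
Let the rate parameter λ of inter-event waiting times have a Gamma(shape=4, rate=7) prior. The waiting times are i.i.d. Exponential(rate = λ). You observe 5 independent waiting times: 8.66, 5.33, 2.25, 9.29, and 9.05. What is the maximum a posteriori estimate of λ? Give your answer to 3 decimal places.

λ̂_MAP = 0.192

The Exponential(rate=λ) likelihood is ∝ λ^n e^(−λΣtᵢ). Here n = 5 and Σtᵢ = 8.66 + 5.33 + 2.25 + 9.29 + 9.05 = 34.58.
Posterior ∝ λ^3e^(−7λ) · λ^5e^(−34.58λ) = λ^8e^(−41.58λ), i.e. Gamma(9, 41.58).
Mode = (a−1)/b = 8/41.58 ≈ 0.192.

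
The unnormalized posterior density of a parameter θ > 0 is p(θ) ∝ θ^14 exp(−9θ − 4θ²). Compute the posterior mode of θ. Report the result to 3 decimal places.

ℓ'(θ) = 14/θ − 9 − 8θ. Setting this to zero and multiplying by θ: 8θ² + 9θ − 14 = 0.
θ = (−9 + √(9² + 4·8·14)) / (2·8) = (−9 + √529) / 16 = (−9 + 23)/16 = 7/8.
ℓ''(θ) = −14/θ² − 8 < 0, confirming a maximum.

θ̂_MAP = 0.875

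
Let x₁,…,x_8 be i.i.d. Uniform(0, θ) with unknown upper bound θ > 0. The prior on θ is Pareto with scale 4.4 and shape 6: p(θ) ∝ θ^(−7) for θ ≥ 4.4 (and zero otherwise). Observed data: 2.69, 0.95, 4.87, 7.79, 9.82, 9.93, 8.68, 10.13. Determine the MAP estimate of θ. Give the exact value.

θ̂_MAP = 10.13

The Uniform(0, θ) likelihood is θ^(−n) for θ ≥ max(xᵢ), zero otherwise. Here max(xᵢ) = 10.13.
Posterior ∝ θ^(−7) · θ^(−8) = θ^(−15) on θ ≥ max(4.4, 10.13) = 10.13.
This density is strictly decreasing in θ, so the posterior mode lies at the lower boundary of the support.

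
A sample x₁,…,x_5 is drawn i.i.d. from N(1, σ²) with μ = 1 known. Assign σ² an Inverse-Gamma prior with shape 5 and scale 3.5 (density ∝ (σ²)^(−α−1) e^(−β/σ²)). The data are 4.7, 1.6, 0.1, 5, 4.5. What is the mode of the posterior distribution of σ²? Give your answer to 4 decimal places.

σ̂²_MAP = 2.9476

Sum of squared deviations about the known mean: SS = (4.7−1)² + (1.6−1)² + (0.1−1)² + (5−1)² + (4.5−1)² = 43.11.
The Normal likelihood contributes (σ²)^(−n/2) exp(−SS/(2σ²)), so the posterior is Inverse-Gamma(α + n/2, β + SS/2) = Inverse-Gamma(7.5, 25.055).
The mode of Inverse-Gamma(a, b) is b/(a+1) = 25.055/8.5 ≈ 2.9476.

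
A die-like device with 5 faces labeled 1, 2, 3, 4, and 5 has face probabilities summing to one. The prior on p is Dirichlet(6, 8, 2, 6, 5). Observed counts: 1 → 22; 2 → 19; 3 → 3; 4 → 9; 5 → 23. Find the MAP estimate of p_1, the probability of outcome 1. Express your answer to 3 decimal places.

MAP estimate: 0.276

The posterior is Dirichlet(αᵢ + nᵢ) = Dirichlet(28, 27, 5, 15, 28).
For a Dirichlet(a₁,…,a_K) with all aᵢ > 1, the mode has j-th component (aⱼ − 1)/(Σaᵢ − K).
Here Σaᵢ = 103 and K = 5, so p_1 = (28 − 1)/(103 − 5) = 27/98 ≈ 0.276.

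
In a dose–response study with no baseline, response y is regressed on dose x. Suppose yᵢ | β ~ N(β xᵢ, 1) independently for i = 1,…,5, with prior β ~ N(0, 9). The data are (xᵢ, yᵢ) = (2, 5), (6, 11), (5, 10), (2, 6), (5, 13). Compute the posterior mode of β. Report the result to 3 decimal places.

log p(β | y) = −Σ(yᵢ − βxᵢ)²/(2·1) − β²/(2·9) + const.
Setting the derivative to zero: Σxᵢ(yᵢ − βxᵢ)/1 − β/9 = 0, so β = Σxᵢyᵢ / (Σxᵢ² + σ²/τ²).
Σxᵢyᵢ = 2·5 + 6·11 + 5·10 + 2·6 + 5·13 = 203; Σxᵢ² = 94; σ²/τ² = 1/9.
β̂_MAP = 203 / (94 + 1/9) = 203/(847/9) = 261/121 ≈ 2.157.

β̂_MAP = 2.157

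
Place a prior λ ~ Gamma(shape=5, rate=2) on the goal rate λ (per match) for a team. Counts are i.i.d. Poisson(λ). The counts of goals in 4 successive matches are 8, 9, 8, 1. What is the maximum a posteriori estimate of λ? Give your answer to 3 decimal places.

λ̂_MAP = 5.000

Σxᵢ = 8+9+8+1 = 26, with n = 4.
Posterior ∝ λ^4e^(−2λ) · λ^26e^(−4λ) = λ^30e^(−6λ), i.e. Gamma(shape=31, rate=6).
The mode of a Gamma(a, b) with a ≥ 1 (shape–rate) is (a−1)/b = 30/6 ≈ 5.000.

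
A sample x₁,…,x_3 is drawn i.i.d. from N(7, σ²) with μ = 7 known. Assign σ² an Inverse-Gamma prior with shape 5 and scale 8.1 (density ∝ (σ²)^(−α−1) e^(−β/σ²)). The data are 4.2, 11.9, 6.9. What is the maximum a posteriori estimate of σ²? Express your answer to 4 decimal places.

Sum of squared deviations about the known mean: SS = (4.2−7)² + (11.9−7)² + (6.9−7)² = 31.86.
The Normal likelihood contributes (σ²)^(−n/2) exp(−SS/(2σ²)), so the posterior is Inverse-Gamma(α + n/2, β + SS/2) = Inverse-Gamma(6.5, 24.03).
The mode of Inverse-Gamma(a, b) is b/(a+1) = 24.03/7.5 ≈ 3.2040.

σ̂²_MAP = 3.2040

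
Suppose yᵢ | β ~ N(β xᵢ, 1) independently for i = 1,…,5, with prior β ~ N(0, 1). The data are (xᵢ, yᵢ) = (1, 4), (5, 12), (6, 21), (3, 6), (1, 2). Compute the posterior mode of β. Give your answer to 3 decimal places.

log p(β | y) = −Σ(yᵢ − βxᵢ)²/(2·1) − β²/(2·1) + const.
Setting the derivative to zero: Σxᵢ(yᵢ − βxᵢ)/1 − β/1 = 0, so β = Σxᵢyᵢ / (Σxᵢ² + σ²/τ²).
Σxᵢyᵢ = 1·4 + 5·12 + 6·21 + 3·6 + 1·2 = 210; Σxᵢ² = 72; σ²/τ² = 1.
β̂_MAP = 210 / (72 + 1) = 210/73 ≈ 2.877.

β̂_MAP = 2.877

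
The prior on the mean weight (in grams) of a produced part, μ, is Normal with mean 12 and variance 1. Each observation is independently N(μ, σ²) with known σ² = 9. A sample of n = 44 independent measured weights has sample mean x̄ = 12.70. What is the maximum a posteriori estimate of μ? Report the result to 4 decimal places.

μ̂_MAP = 12.5811

n = 44, x̄ = 12.70.
For a Normal prior and Normal likelihood with known variance, the posterior is Normal; its mode equals its mean, the precision-weighted average.
Prior precision 1/σ₀² = 1/1 = 1; data precision n/σ² = 44/9.
μ̂ = (1·12 + (44/9)·12.7) / (1 + 44/9) = (3334/45)/(53/9) = 3334/265 ≈ 12.5811.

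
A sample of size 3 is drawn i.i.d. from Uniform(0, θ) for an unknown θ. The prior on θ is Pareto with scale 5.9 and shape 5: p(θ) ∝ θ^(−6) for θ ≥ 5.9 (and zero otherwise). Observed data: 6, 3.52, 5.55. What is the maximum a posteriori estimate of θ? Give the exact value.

θ̂_MAP = 6

The Uniform(0, θ) likelihood is θ^(−n) for θ ≥ max(xᵢ), zero otherwise. Here max(xᵢ) = 6.
Posterior ∝ θ^(−6) · θ^(−3) = θ^(−9) on θ ≥ max(5.9, 6) = 6.
This density is strictly decreasing in θ, so the posterior mode lies at the lower boundary of the support.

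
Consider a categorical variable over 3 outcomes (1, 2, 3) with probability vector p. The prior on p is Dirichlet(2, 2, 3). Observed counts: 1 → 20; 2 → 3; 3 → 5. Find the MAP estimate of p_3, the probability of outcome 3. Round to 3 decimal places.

MAP estimate: 0.219

The posterior is Dirichlet(αᵢ + nᵢ) = Dirichlet(22, 5, 8).
For a Dirichlet(a₁,…,a_K) with all aᵢ > 1, the mode has j-th component (aⱼ − 1)/(Σaᵢ − K).
Here Σaᵢ = 35 and K = 3, so p_3 = (8 − 1)/(35 − 3) = 7/32 ≈ 0.219.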